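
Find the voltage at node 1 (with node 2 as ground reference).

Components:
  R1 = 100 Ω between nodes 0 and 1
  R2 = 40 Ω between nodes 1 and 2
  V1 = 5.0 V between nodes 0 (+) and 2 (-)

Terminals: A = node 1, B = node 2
Nodal analysis, taking node 2 as the 0 V reference.
Source V1 fixes V_0 = 5 V.
KCL at each unknown node (sum of currents leaving = 0; resistances in Ω):
  Node 1: (V_1 - 5)/100 + (V_1 - 0)/40 = 0
Collecting terms: 0.035 × V_1 = 0.05  =>  V_1 = 1.429 V
The requested potential is V_1 = 1.429 V.

Final answer: V_1 = 1.429 V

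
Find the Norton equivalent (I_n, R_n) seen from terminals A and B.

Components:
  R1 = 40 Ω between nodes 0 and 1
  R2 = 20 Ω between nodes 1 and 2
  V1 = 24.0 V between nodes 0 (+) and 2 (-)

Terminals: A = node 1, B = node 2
Find the Thévenin equivalent first; then I_n = V_th/R_th and R_n = R_th.
Step 1 — V_th is the open-circuit voltage V_A - V_B (nothing connected across the terminals).
Nodal analysis, taking node 2 as the 0 V reference.
Source V1 fixes V_0 = 24 V.
KCL at each unknown node (sum of currents leaving = 0; resistances in Ω):
  Node 1: (V_1 - 24)/40 + (V_1 - 0)/20 = 0
Collecting terms: 0.075 × V_1 = 0.6  =>  V_1 = 8 V
V_th = V_1 - V_2 = 8 - 0 = 8 V
Step 2 — R_th: zero the source — replace V1 by a short circuit (node 2 merges into node 0) — and find the resistance seen between A (node 1) and B (node 0).
Reduce the network between node 1 (A) and node 0 (B) by series/parallel combination:
  Rp1 = R1 ‖ R2 (parallel, both between nodes 0 and 1) = 1/(1/40 + 1/20) = 13.33 Ω
R_th = 13.33 Ω
I_n = V_th/R_th = 8/13.33 = 0.6 A, and R_n = R_th = 13.33 Ω

Final answer: I_n = 0.6 A, R_n = 13.33 Ω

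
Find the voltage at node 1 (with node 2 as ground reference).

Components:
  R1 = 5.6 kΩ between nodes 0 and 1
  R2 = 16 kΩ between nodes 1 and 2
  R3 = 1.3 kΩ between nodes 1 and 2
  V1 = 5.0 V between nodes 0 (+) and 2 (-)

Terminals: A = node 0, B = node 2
Nodal analysis, taking node 2 as the 0 V reference.
Source V1 fixes V_0 = 5 V.
KCL at each unknown node (sum of currents leaving = 0; resistances in Ω):
  Node 1: (V_1 - 5)/5600 + (V_1 - 0)/16000 + (V_1 - 0)/1300 = 0
Collecting terms: 0.00101 × V_1 = 0.0008929  =>  V_1 = 0.8838 V
The requested potential is V_1 = 0.8838 V.

Final answer: V_1 = 0.8838 V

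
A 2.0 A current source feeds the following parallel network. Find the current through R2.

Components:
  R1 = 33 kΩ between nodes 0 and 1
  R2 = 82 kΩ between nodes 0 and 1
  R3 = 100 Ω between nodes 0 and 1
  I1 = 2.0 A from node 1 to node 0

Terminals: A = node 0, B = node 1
All resistors sit directly between nodes 0 and 1, so they are in parallel and share one voltage V; the full source current 2 A splits among them.
1/R_par = 1/33000 + 1/82000 + 1/100 = 0.01004 S  =>  R_par = 99.58 Ω
V = I × R_par = 2 × 99.58 = 199.2 V
I_R2 = V/R2 = 199.2/82000 = 0.002429 A

Final answer: 0.002429 A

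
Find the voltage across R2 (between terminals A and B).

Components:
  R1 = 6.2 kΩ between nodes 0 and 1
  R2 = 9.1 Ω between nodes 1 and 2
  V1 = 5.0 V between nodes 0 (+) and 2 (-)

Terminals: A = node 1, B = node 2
R1 and R2 are in series across V1 (node 0 → node 1 → node 2), and the output A–B is taken across R2, so this is a voltage divider.
Series current: I = V1/(R1 + R2) = 5/(6200 + 9.1) = 5/6209 = 0.0008053 A
V_R2 = I × R2 = V1 × R2/(R1 + R2) = 5 × 9.1/6209 = 0.007328 V

Final answer: 0.007328 V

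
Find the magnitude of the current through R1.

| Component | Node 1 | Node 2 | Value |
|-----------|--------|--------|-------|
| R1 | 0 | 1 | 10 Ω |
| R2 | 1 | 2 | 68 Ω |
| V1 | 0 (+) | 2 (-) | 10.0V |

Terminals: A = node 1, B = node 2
Nodal analysis, taking node 2 as the 0 V reference.
Source V1 fixes V_0 = 10 V.
KCL at each unknown node (sum of currents leaving = 0; resistances in Ω):
  Node 1: (V_1 - 10)/10 + (V_1 - 0)/68 = 0
Collecting terms: 0.1147 × V_1 = 1  =>  V_1 = 8.718 V
I_R1 = (V_0 - V_1)/R1 = (10 - 8.718)/10 = 0.1282 A
|I_R1| = 0.1282 A

Final answer: |I_R1| = 0.1282 A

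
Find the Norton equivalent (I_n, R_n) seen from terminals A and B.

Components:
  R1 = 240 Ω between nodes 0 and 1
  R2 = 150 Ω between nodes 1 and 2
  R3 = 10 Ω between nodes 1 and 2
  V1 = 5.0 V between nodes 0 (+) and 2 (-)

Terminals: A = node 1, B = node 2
Find the Thévenin equivalent first; then I_n = V_th/R_th and R_n = R_th.
Step 1 — V_th is the open-circuit voltage V_A - V_B (nothing connected across the terminals).
Nodal analysis, taking node 2 as the 0 V reference.
Source V1 fixes V_0 = 5 V.
KCL at each unknown node (sum of currents leaving = 0; resistances in Ω):
  Node 1: (V_1 - 5)/240 + (V_1 - 0)/150 + (V_1 - 0)/10 = 0
Collecting terms: 0.1108 × V_1 = 0.02083  =>  V_1 = 0.188 V
V_th = V_1 - V_2 = 0.188 - 0 = 0.188 V
Step 2 — R_th: zero the source — replace V1 by a short circuit (node 2 merges into node 0) — and find the resistance seen between A (node 1) and B (node 0).
Reduce the network between node 1 (A) and node 0 (B) by series/parallel combination:
  Rp1 = R1 ‖ R2 ‖ R3 (parallel, all between nodes 0 and 1) = 1/(1/240 + 1/150 + 1/10) = 9.023 Ω
R_th = 9.023 Ω
I_n = V_th/R_th = 0.188/9.023 = 0.02083 A, and R_n = R_th = 9.023 Ω

Final answer: I_n = 0.02083 A, R_n = 9.023 Ω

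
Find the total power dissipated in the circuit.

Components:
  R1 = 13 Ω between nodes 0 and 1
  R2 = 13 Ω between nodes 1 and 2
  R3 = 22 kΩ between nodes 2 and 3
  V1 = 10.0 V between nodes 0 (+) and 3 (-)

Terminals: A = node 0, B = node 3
Nodal analysis, taking node 3 as the 0 V reference.
Source V1 fixes V_0 = 10 V.
KCL at each unknown node (sum of currents leaving = 0; resistances in Ω):
  Node 1: (V_1 - 10)/13 + (V_1 - V_2)/13 = 0
  Node 2: (V_2 - V_1)/13 + (V_2 - 0)/22000 = 0
Collecting terms (coefficients in siemens):
  0.1538·V_1 - 0.07692·V_2 = 0.7692
  0.07697·V_2 - 0.07692·V_1 = 0
Determinant D = (0.1538)(0.07697) - (-0.07692)(-0.07692) = 0.005924
V_1 = [(0.7692)(0.07697) - (-0.07692)(0)]/D = 9.994 V
V_2 = [(0.1538)(0) - (0.7692)(-0.07692)]/D = 9.988 V
Power in each resistor, P = (ΔV)²/R:
  P_R1 = (10 - 9.994)²/13 = 0.00000268 W
  P_R2 = (9.994 - 9.988)²/13 = 0.00000268 W
  P_R3 = (9.988 - 0)²/22000 = 0.004535 W
P_total = P_R1 + P_R2 + P_R3 = 0.00454 W

Final answer: 0.00454 W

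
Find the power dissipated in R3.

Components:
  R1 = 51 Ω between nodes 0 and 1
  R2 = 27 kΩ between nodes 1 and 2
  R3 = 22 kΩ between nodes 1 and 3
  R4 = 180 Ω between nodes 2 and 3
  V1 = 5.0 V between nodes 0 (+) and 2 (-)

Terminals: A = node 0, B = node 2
Nodal analysis, taking node 2 as the 0 V reference.
Source V1 fixes V_0 = 5 V.
KCL at each unknown node (sum of currents leaving = 0; resistances in Ω):
  Node 1: (V_1 - 5)/51 + (V_1 - 0)/27000 + (V_1 - V_3)/22000 = 0
  Node 3: (V_3 - V_1)/22000 + (V_3 - 0)/180 = 0
Collecting terms (coefficients in siemens):
  0.01969·V_1 - 0.00004545·V_3 = 0.09804
  0.005601·V_3 - 0.00004545·V_1 = 0
Determinant D = (0.01969)(0.005601) - (-0.00004545)(-0.00004545) = 0.0001103
V_1 = [(0.09804)(0.005601) - (-0.00004545)(0)]/D = 4.979 V
V_3 = [(0.01969)(0) - (0.09804)(-0.00004545)]/D = 0.04041 V
I_R3 = (V_1 - V_3)/R3 = (4.979 - 0.04041)/22000 = 0.0002245 A
P_R3 = I_R3² × R3 = (0.0002245)² × 22000 = 0.001109 W

Final answer: 0.001109 W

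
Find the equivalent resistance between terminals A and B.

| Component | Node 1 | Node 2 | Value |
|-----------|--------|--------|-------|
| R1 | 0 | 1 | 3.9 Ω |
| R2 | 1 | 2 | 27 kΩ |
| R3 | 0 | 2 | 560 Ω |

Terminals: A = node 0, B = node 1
Reduce the network between node 0 (A) and node 1 (B) by series/parallel combination:
  Rs1 = R3 + R2 (series, joined only at node 2) = 560 + 27000 = 27560 Ω
  Rp1 = R1 ‖ Rs1 (parallel, both between nodes 0 and 1) = 1/(1/3.9 + 1/27560) = 3.899 Ω
R_eq = 3.899 Ω

Final answer: 3.899 Ω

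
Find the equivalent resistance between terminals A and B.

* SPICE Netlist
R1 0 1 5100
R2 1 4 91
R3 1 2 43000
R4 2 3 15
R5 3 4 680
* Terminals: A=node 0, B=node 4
Reduce the network between node 0 (A) and node 4 (B) by series/parallel combination:
  Rs1 = R3 + R4 (series, joined only at node 2) = 43000 + 15 = 43020 Ω
  Rs2 = R5 + Rs1 (series, joined only at node 3) = 680 + 43020 = 43700 Ω
  Rp1 = R2 ‖ Rs2 (parallel, both between nodes 1 and 4) = 1/(1/91 + 1/43700) = 90.81 Ω
  Rs3 = R1 + Rp1 (series, joined only at node 1) = 5100 + 90.81 = 5191 Ω
R_eq = 5.191 kΩ

Final answer: 5.191 kΩ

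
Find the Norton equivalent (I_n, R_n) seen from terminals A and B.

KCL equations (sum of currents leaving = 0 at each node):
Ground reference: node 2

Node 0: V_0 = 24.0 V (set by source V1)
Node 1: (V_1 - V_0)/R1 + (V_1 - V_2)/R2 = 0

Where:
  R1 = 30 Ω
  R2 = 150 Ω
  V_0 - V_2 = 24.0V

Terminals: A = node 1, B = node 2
Find the Thévenin equivalent first; then I_n = V_th/R_th and R_n = R_th.
Step 1 — V_th is the open-circuit voltage V_A - V_B (nothing connected across the terminals).
Nodal analysis, taking node 2 as the 0 V reference.
Source V1 fixes V_0 = 24 V.
KCL at each unknown node (sum of currents leaving = 0; resistances in Ω):
  Node 1: (V_1 - 24)/30 + (V_1 - 0)/150 = 0
Collecting terms: 0.04 × V_1 = 0.8  =>  V_1 = 20 V
V_th = V_1 - V_2 = 20 - 0 = 20 V
Step 2 — R_th: zero the source — replace V1 by a short circuit (node 2 merges into node 0) — and find the resistance seen between A (node 1) and B (node 0).
Reduce the network between node 1 (A) and node 0 (B) by series/parallel combination:
  Rp1 = R1 ‖ R2 (parallel, both between nodes 0 and 1) = 1/(1/30 + 1/150) = 25 Ω
R_th = 25 Ω
I_n = V_th/R_th = 20/25 = 0.8 A, and R_n = R_th = 25 Ω

Final answer: I_n = 0.8 A, R_n = 25 Ω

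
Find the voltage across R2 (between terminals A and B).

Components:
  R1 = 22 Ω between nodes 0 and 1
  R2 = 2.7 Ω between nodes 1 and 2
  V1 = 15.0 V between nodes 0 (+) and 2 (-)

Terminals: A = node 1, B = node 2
R1 and R2 are in series across V1 (node 0 → node 1 → node 2), and the output A–B is taken across R2, so this is a voltage divider.
Series current: I = V1/(R1 + R2) = 15/(22 + 2.7) = 15/24.7 = 0.6073 A
V_R2 = I × R2 = V1 × R2/(R1 + R2) = 15 × 2.7/24.7 = 1.64 V

Final answer: 1.64 V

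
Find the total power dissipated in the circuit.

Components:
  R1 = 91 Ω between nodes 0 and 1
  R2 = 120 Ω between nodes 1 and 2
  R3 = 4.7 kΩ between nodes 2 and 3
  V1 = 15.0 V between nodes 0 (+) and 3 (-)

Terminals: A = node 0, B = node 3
Nodal analysis, taking node 3 as the 0 V reference.
Source V1 fixes V_0 = 15 V.
KCL at each unknown node (sum of currents leaving = 0; resistances in Ω):
  Node 1: (V_1 - 15)/91 + (V_1 - V_2)/120 = 0
  Node 2: (V_2 - V_1)/120 + (V_2 - 0)/4700 = 0
Collecting terms (coefficients in siemens):
  0.01932·V_1 - 0.008333·V_2 = 0.1648
  0.008546·V_2 - 0.008333·V_1 = 0
Determinant D = (0.01932)(0.008546) - (-0.008333)(-0.008333) = 0.00009569
V_1 = [(0.1648)(0.008546) - (-0.008333)(0)]/D = 14.72 V
V_2 = [(0.01932)(0) - (0.1648)(-0.008333)]/D = 14.36 V
Power in each resistor, P = (ΔV)²/R:
  P_R1 = (15 - 14.72)²/91 = 0.000849 W
  P_R2 = (14.72 - 14.36)²/120 = 0.001119 W
  P_R3 = (14.36 - 0)²/4700 = 0.04385 W
P_total = P_R1 + P_R2 + P_R3 = 0.04582 W

Final answer: 0.04582 W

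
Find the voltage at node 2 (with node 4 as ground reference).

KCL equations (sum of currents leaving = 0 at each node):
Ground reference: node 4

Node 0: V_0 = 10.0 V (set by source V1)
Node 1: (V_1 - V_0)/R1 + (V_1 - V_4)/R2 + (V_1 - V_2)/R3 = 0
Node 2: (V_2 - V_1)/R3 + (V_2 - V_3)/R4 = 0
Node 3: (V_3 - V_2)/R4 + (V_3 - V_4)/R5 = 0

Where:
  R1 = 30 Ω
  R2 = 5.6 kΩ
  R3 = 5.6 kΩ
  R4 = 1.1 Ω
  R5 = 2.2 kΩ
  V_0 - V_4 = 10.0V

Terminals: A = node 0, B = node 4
Nodal analysis, taking node 4 as the 0 V reference.
Source V1 fixes V_0 = 10 V.
KCL at each unknown node (sum of currents leaving = 0; resistances in Ω):
  Node 1: (V_1 - 10)/30 + (V_1 - 0)/5600 + (V_1 - V_2)/5600 = 0
  Node 2: (V_2 - V_1)/5600 + (V_2 - V_3)/1.1 = 0
  Node 3: (V_3 - V_2)/1.1 + (V_3 - 0)/2200 = 0
Collecting terms (coefficients in siemens):
  0.03369·V_1 - 0.0001786·V_2 = 0.3333
  0.9093·V_2 - 0.0001786·V_1 - 0.9091·V_3 = 0
  0.9095·V_3 - 0.9091·V_2 = 0
Solving these 3 simultaneous equations (Gaussian elimination) gives:
  V_1 = 9.909 V, V_2 = 2.796 V, V_3 = 2.794 V
The requested potential is V_2 = 2.796 V.

Final answer: V_2 = 2.796 V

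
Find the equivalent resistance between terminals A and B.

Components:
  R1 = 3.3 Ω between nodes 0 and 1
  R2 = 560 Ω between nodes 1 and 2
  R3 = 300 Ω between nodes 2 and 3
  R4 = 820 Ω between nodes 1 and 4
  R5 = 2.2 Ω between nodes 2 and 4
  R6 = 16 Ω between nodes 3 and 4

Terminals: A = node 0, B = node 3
The network is not a plain series/parallel combination. Inject a 1 A test current into terminal A (node 0) and return it from terminal B (node 3); then R_eq = V_A / (1 A).
Nodal analysis, taking node 3 as the 0 V reference.
Current source I_test pushes 1 A into node 0 and draws it out of node 3.
KCL at each unknown node (sum of currents leaving = 0; resistances in Ω):
  Node 0: (V_0 - V_1)/3.3 - 1 = 0
  Node 1: (V_1 - V_0)/3.3 + (V_1 - V_2)/560 + (V_1 - V_4)/820 = 0
  Node 2: (V_2 - V_1)/560 + (V_2 - 0)/300 + (V_2 - V_4)/2.2 = 0
  Node 4: (V_4 - V_1)/820 + (V_4 - V_2)/2.2 + (V_4 - 0)/16 = 0
Collecting terms (coefficients in siemens):
  0.303·V_0 - 0.303·V_1 = 1
  0.306·V_1 - 0.303·V_0 - 0.001786·V_2 - 0.00122·V_4 = 0
  0.4597·V_2 - 0.001786·V_1 - 0.4545·V_4 = 0
  0.5183·V_4 - 0.00122·V_1 - 0.4545·V_2 = 0
Solving these 4 simultaneous equations (Gaussian elimination) gives:
  V_0 = 351.9 V, V_1 = 348.6 V, V_2 = 16.32 V, V_4 = 15.13 V
R_eq = V_0 / 1 A = 351.9 Ω

Final answer: 351.9 Ω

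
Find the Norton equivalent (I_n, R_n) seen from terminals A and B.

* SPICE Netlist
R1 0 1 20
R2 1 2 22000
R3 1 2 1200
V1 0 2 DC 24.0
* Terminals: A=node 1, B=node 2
Find the Thévenin equivalent first; then I_n = V_th/R_th and R_n = R_th.
Step 1 — V_th is the open-circuit voltage V_A - V_B (nothing connected across the terminals).
Nodal analysis, taking node 2 as the 0 V reference.
Source V1 fixes V_0 = 24 V.
KCL at each unknown node (sum of currents leaving = 0; resistances in Ω):
  Node 1: (V_1 - 24)/20 + (V_1 - 0)/22000 + (V_1 - 0)/1200 = 0
Collecting terms: 0.05088 × V_1 = 1.2  =>  V_1 = 23.59 V
V_th = V_1 - V_2 = 23.59 - 0 = 23.59 V
Step 2 — R_th: zero the source — replace V1 by a short circuit (node 2 merges into node 0) — and find the resistance seen between A (node 1) and B (node 0).
Reduce the network between node 1 (A) and node 0 (B) by series/parallel combination:
  Rp1 = R1 ‖ R2 ‖ R3 (parallel, all between nodes 0 and 1) = 1/(1/20 + 1/22000 + 1/1200) = 19.65 Ω
R_th = 19.65 Ω
I_n = V_th/R_th = 23.59/19.65 = 1.2 A, and R_n = R_th = 19.65 Ω

Final answer: I_n = 1.2 A, R_n = 19.65 Ω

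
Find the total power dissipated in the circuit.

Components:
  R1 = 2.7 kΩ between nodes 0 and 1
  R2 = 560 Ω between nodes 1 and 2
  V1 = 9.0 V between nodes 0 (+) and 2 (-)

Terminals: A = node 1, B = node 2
Nodal analysis, taking node 2 as the 0 V reference.
Source V1 fixes V_0 = 9 V.
KCL at each unknown node (sum of currents leaving = 0; resistances in Ω):
  Node 1: (V_1 - 9)/2700 + (V_1 - 0)/560 = 0
Collecting terms: 0.002156 × V_1 = 0.003333  =>  V_1 = 1.546 V
Power in each resistor, P = (ΔV)²/R:
  P_R1 = (9 - 1.546)²/2700 = 0.02058 W
  P_R2 = (1.546 - 0)²/560 = 0.004268 W
P_total = P_R1 + P_R2 = 0.02485 W

Final answer: 0.02485 W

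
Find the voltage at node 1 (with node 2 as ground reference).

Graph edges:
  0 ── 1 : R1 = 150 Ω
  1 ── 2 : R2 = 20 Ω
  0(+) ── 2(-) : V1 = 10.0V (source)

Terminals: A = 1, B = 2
Nodal analysis, taking node 2 as the 0 V reference.
Source V1 fixes V_0 = 10 V.
KCL at each unknown node (sum of currents leaving = 0; resistances in Ω):
  Node 1: (V_1 - 10)/150 + (V_1 - 0)/20 = 0
Collecting terms: 0.05667 × V_1 = 0.06667  =>  V_1 = 1.176 V
The requested potential is V_1 = 1.176 V.

Final answer: V_1 = 1.176 V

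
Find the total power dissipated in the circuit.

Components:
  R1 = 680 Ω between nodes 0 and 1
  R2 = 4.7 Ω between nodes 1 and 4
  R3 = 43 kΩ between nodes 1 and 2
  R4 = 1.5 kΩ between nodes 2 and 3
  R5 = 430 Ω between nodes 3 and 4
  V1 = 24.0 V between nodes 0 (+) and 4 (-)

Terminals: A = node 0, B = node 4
Nodal analysis, taking node 4 as the 0 V reference.
Source V1 fixes V_0 = 24 V.
KCL at each unknown node (sum of currents leaving = 0; resistances in Ω):
  Node 1: (V_1 - 24)/680 + (V_1 - 0)/4.7 + (V_1 - V_2)/43000 = 0
  Node 2: (V_2 - V_1)/43000 + (V_2 - V_3)/1500 = 0
  Node 3: (V_3 - V_2)/1500 + (V_3 - 0)/430 = 0
Collecting terms (coefficients in siemens):
  0.2143·V_1 - 0.00002326·V_2 = 0.03529
  0.0006899·V_2 - 0.00002326·V_1 - 0.0006667·V_3 = 0
  0.002992·V_3 - 0.0006667·V_2 = 0
Solving these 3 simultaneous equations (Gaussian elimination) gives:
  V_1 = 0.1647 V, V_2 = 0.007076 V, V_3 = 0.001577 V
Power in each resistor, P = (ΔV)²/R:
  P_R1 = (24 - 0.1647)²/680 = 0.8355 W
  P_R2 = (0.1647 - 0)²/4.7 = 0.005773 W
  P_R3 = (0.1647 - 0.007076)²/43000 = 0.000000578 W
  P_R4 = (0.007076 - 0.001577)²/1500 = 0.00000002016 W
  P_R5 = (0.001577 - 0)²/430 = 0.00000000578 W
P_total = P_R1 + P_R2 + P_R3 + P_R4 + P_R5 = 0.8412 W

Final answer: 0.8412 W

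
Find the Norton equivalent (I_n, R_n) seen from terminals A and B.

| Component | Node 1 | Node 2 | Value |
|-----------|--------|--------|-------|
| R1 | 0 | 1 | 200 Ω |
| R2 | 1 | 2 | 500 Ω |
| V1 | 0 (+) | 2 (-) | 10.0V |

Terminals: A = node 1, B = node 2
Find the Thévenin equivalent first; then I_n = V_th/R_th and R_n = R_th.
Step 1 — V_th is the open-circuit voltage V_A - V_B (nothing connected across the terminals).
Nodal analysis, taking node 2 as the 0 V reference.
Source V1 fixes V_0 = 10 V.
KCL at each unknown node (sum of currents leaving = 0; resistances in Ω):
  Node 1: (V_1 - 10)/200 + (V_1 - 0)/500 = 0
Collecting terms: 0.007 × V_1 = 0.05  =>  V_1 = 7.143 V
V_th = V_1 - V_2 = 7.143 - 0 = 7.143 V
Step 2 — R_th: zero the source — replace V1 by a short circuit (node 2 merges into node 0) — and find the resistance seen between A (node 1) and B (node 0).
Reduce the network between node 1 (A) and node 0 (B) by series/parallel combination:
  Rp1 = R1 ‖ R2 (parallel, both between nodes 0 and 1) = 1/(1/200 + 1/500) = 142.9 Ω
R_th = 142.9 Ω
I_n = V_th/R_th = 7.143/142.9 = 0.05 A, and R_n = R_th = 142.9 Ω

Final answer: I_n = 0.05 A, R_n = 142.9 Ω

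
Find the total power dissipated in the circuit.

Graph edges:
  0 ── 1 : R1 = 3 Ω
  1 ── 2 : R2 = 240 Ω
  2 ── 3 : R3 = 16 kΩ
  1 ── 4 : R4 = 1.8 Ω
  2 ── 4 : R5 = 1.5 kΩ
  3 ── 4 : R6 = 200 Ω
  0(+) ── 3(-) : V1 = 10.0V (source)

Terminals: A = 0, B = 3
Nodal analysis, taking node 3 as the 0 V reference.
Source V1 fixes V_0 = 10 V.
KCL at each unknown node (sum of currents leaving = 0; resistances in Ω):
  Node 1: (V_1 - 10)/3 + (V_1 - V_2)/240 + (V_1 - V_4)/1.8 = 0
  Node 2: (V_2 - V_1)/240 + (V_2 - 0)/16000 + (V_2 - V_4)/1500 = 0
  Node 4: (V_4 - V_1)/1.8 + (V_4 - V_2)/1500 + (V_4 - 0)/200 = 0
Collecting terms (coefficients in siemens):
  0.8931·V_1 - 0.004167·V_2 - 0.5556·V_4 = 3.333
  0.004896·V_2 - 0.004167·V_1 - 0.0006667·V_4 = 0
  0.5612·V_4 - 0.5556·V_1 - 0.0006667·V_2 = 0
Solving these 3 simultaneous equations (Gaussian elimination) gives:
  V_1 = 9.852 V, V_2 = 9.714 V, V_4 = 9.764 V
Power in each resistor, P = (ΔV)²/R:
  P_R1 = (10 - 9.852)²/3 = 0.007329 W
  P_R2 = (9.852 - 9.714)²/240 = 0.00007905 W
  P_R3 = (9.714 - 0)²/16000 = 0.005898 W
  P_R4 = (9.852 - 9.764)²/1.8 = 0.004296 W
  P_R5 = (9.714 - 9.764)²/1500 = 0.000001654 W
  P_R6 = (0 - 9.764)²/200 = 0.4767 W
P_total = P_R1 + P_R2 + P_R3 + P_R4 + P_R5 + P_R6 = 0.4943 W

Final answer: 0.4943 W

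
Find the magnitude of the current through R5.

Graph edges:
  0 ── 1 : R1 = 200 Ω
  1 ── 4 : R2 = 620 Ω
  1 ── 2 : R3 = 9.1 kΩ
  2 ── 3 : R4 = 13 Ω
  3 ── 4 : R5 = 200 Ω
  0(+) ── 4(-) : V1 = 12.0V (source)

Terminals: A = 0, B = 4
Nodal analysis, taking node 4 as the 0 V reference.
Source V1 fixes V_0 = 12 V.
KCL at each unknown node (sum of currents leaving = 0; resistances in Ω):
  Node 1: (V_1 - 12)/200 + (V_1 - 0)/620 + (V_1 - V_2)/9100 = 0
  Node 2: (V_2 - V_1)/9100 + (V_2 - V_3)/13 = 0
  Node 3: (V_3 - V_2)/13 + (V_3 - 0)/200 = 0
Collecting terms (coefficients in siemens):
  0.006723·V_1 - 0.0001099·V_2 = 0.06
  0.07703·V_2 - 0.0001099·V_1 - 0.07692·V_3 = 0
  0.08192·V_3 - 0.07692·V_2 = 0
Solving these 3 simultaneous equations (Gaussian elimination) gives:
  V_1 = 8.928 V, V_2 = 0.2042 V, V_3 = 0.1917 V
I_R5 = (V_3 - V_4)/R5 = (0.1917 - 0)/200 = 0.0009587 A
|I_R5| = 0.0009587 A

Final answer: |I_R5| = 0.0009587 A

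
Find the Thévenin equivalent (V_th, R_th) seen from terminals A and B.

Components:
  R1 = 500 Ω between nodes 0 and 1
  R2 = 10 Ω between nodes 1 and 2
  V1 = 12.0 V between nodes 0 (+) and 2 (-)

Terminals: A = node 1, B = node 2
Step 1 — V_th is the open-circuit voltage V_A - V_B (nothing connected across the terminals).
Nodal analysis, taking node 2 as the 0 V reference.
Source V1 fixes V_0 = 12 V.
KCL at each unknown node (sum of currents leaving = 0; resistances in Ω):
  Node 1: (V_1 - 12)/500 + (V_1 - 0)/10 = 0
Collecting terms: 0.102 × V_1 = 0.024  =>  V_1 = 0.2353 V
V_th = V_1 - V_2 = 0.2353 - 0 = 0.2353 V
Step 2 — R_th: zero the source — replace V1 by a short circuit (node 2 merges into node 0) — and find the resistance seen between A (node 1) and B (node 0).
Reduce the network between node 1 (A) and node 0 (B) by series/parallel combination:
  Rp1 = R1 ‖ R2 (parallel, both between nodes 0 and 1) = 1/(1/500 + 1/10) = 9.804 Ω
R_th = 9.804 Ω

Final answer: V_th = 0.2353 V, R_th = 9.804 Ω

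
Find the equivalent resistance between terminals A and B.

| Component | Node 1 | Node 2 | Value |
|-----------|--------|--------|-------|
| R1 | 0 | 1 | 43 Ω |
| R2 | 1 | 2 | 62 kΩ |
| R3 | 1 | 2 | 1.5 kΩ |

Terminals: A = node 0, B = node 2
Reduce the network between node 0 (A) and node 2 (B) by series/parallel combination:
  Rp1 = R2 ‖ R3 (parallel, both between nodes 1 and 2) = 1/(1/62000 + 1/1500) = 1465 Ω
  Rs1 = R1 + Rp1 (series, joined only at node 1) = 43 + 1465 = 1508 Ω
R_eq = 1.508 kΩ

Final answer: 1.508 kΩ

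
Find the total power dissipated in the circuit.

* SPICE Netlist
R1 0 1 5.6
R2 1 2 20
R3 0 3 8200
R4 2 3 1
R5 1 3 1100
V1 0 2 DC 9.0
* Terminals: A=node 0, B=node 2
Nodal analysis, taking node 2 as the 0 V reference.
Source V1 fixes V_0 = 9 V.
KCL at each unknown node (sum of currents leaving = 0; resistances in Ω):
  Node 1: (V_1 - 9)/5.6 + (V_1 - 0)/20 + (V_1 - V_3)/1100 = 0
  Node 3: (V_3 - 9)/8200 + (V_3 - 0)/1 + (V_3 - V_1)/1100 = 0
Collecting terms (coefficients in siemens):
  0.2295·V_1 - 0.0009091·V_3 = 1.607
  1.001·V_3 - 0.0009091·V_1 = 0.001098
Determinant D = (0.2295)(1.001) - (-0.0009091)(-0.0009091) = 0.2297
V_1 = [(1.607)(1.001) - (-0.0009091)(0.001098)]/D = 7.003 V
V_3 = [(0.2295)(0.001098) - (1.607)(-0.0009091)]/D = 0.007457 V
Power in each resistor, P = (ΔV)²/R:
  P_R1 = (9 - 7.003)²/5.6 = 0.7118 W
  P_R2 = (7.003 - 0)²/20 = 2.452 W
  P_R3 = (9 - 0.007457)²/8200 = 0.009862 W
  P_R4 = (0 - 0.007457)²/1 = 0.0000556 W
  P_R5 = (7.003 - 0.007457)²/1100 = 0.04449 W
P_total = P_R1 + P_R2 + P_R3 + P_R4 + P_R5 = 3.219 W

Final answer: 3.219 W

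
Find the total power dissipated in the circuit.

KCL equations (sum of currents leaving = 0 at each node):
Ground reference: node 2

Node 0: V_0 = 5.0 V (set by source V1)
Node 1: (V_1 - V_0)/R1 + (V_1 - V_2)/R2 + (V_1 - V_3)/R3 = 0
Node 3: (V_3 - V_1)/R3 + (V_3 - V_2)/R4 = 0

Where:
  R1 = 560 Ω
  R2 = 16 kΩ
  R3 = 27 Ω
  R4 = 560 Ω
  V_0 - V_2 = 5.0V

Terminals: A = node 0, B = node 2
Nodal analysis, taking node 2 as the 0 V reference.
Source V1 fixes V_0 = 5 V.
KCL at each unknown node (sum of currents leaving = 0; resistances in Ω):
  Node 1: (V_1 - 5)/560 + (V_1 - 0)/16000 + (V_1 - V_3)/27 = 0
  Node 3: (V_3 - V_1)/27 + (V_3 - 0)/560 = 0
Collecting terms (coefficients in siemens):
  0.03889·V_1 - 0.03704·V_3 = 0.008929
  0.03882·V_3 - 0.03704·V_1 = 0
Determinant D = (0.03889)(0.03882) - (-0.03704)(-0.03704) = 0.0001379
V_1 = [(0.008929)(0.03882) - (-0.03704)(0)]/D = 2.514 V
V_3 = [(0.03889)(0) - (0.008929)(-0.03704)]/D = 2.398 V
Power in each resistor, P = (ΔV)²/R:
  P_R1 = (5 - 2.514)²/560 = 0.01104 W
  P_R2 = (2.514 - 0)²/16000 = 0.000395 W
  P_R3 = (2.514 - 2.398)²/27 = 0.0004952 W
  P_R4 = (0 - 2.398)²/560 = 0.01027 W
P_total = P_R1 + P_R2 + P_R3 + P_R4 = 0.0222 W

Final answer: 0.0222 W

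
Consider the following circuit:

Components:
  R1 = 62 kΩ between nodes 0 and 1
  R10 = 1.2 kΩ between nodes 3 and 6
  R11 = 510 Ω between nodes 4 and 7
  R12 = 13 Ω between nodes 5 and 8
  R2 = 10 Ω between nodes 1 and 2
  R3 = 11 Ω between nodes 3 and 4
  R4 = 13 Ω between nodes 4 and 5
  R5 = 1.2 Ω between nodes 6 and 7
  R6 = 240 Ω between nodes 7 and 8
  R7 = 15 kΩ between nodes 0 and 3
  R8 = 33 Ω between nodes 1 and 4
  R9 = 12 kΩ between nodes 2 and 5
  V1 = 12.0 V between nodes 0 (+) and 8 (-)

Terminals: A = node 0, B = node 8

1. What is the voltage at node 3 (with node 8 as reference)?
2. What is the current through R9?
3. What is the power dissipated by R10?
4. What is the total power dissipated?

Nodal analysis, taking node 8 as the 0 V reference.
Source V1 fixes V_0 = 12 V.
KCL at each unknown node (sum of currents leaving = 0; resistances in Ω):
  Node 1: (V_1 - 12)/62000 + (V_1 - V_2)/10 + (V_1 - V_4)/33 = 0
  Node 2: (V_2 - V_1)/10 + (V_2 - V_5)/12000 = 0
  Node 3: (V_3 - V_4)/11 + (V_3 - 12)/15000 + (V_3 - V_6)/1200 = 0
  Node 4: (V_4 - V_3)/11 + (V_4 - V_5)/13 + (V_4 - V_1)/33 + (V_4 - V_7)/510 = 0
  Node 5: (V_5 - V_4)/13 + (V_5 - V_2)/12000 + (V_5 - 0)/13 = 0
  Node 6: (V_6 - V_7)/1.2 + (V_6 - V_3)/1200 = 0
  Node 7: (V_7 - V_6)/1.2 + (V_7 - 0)/240 + (V_7 - V_4)/510 = 0
Collecting terms (coefficients in siemens):
  0.1303·V_1 - 0.1·V_2 - 0.0303·V_4 = 0.0001935
  0.1001·V_2 - 0.1·V_1 - 0.00008333·V_5 = 0
  0.09181·V_3 - 0.09091·V_4 - 0.0008333·V_6 = 0.0008
  0.2001·V_4 - 0.0303·V_1 - 0.09091·V_3 - 0.07692·V_5 - 0.001961·V_7 = 0
  0.1539·V_5 - 0.00008333·V_2 - 0.07692·V_4 = 0
  0.8342·V_6 - 0.0008333·V_3 - 0.8333·V_7 = 0
  0.8395·V_7 - 0.001961·V_4 - 0.8333·V_6 = 0
Solving these 7 simultaneous equations (Gaussian elimination) gives:
  V_1 = 0.03088 V, V_2 = 0.03087 V, V_3 = 0.03313 V, V_4 = 0.02456 V
  V_5 = 0.01229 V, V_6 = 0.01091 V, V_7 = 0.01088 V
Part 1:
  Read off the nodal solution: V_3 = 0.03313 V
Part 2:
  I_R9 = (V_2 - V_5)/R9 = (0.03087 - 0.01229)/12000 = 0.000001548 A
  Magnitude: I_R9 = 0.000001548 A
Part 3:
  I_R10 = (V_3 - V_6)/R10 = (0.03313 - 0.01091)/1200 = 0.00001852 A
  P_R10 = I_R10² × R10 = (0.00001852)² × 1200 = 0.0000004118 W
Part 4:
  Power in each resistor, P = (ΔV)²/R:
    P_R1 = (12 - 0.03088)²/62000 = 0.002311 W
    P_R2 = (0.03088 - 0.03087)²/10 = 0.00000000002396 W
    P_R3 = (0.03313 - 0.02456)²/11 = 0.00000668 W
    P_R4 = (0.02456 - 0.01229)²/13 = 0.00001158 W
    P_R5 = (0.01091 - 0.01088)²/1.2 = 0.0000000004118 W
    P_R6 = (0.01088 - 0)²/240 = 0.0000004935 W
    P_R7 = (12 - 0.03313)²/15000 = 0.009547 W
    P_R8 = (0.03088 - 0.02456)²/33 = 0.00000121 W
    P_R9 = (0.03087 - 0.01229)²/12000 = 0.00000002875 W
    P_R10 = (0.03313 - 0.01091)²/1200 = 0.0000004118 W
    P_R11 = (0.02456 - 0.01088)²/510 = 0.0000003669 W
    P_R12 = (0.01229 - 0)²/13 = 0.00001162 W
  P_total = P_R1 + P_R2 + P_R3 + P_R4 + P_R5 + P_R6 + P_R7 + P_R8 + P_R9 + P_R10 + P_R11 + P_R12 = 0.01189 W

Final answers:
1. V_3 = 0.03313 V
2. I_R9 = 1.548e-06 A
3. P_R10 = 4.118e-07 W
4. P_total = 0.01189 W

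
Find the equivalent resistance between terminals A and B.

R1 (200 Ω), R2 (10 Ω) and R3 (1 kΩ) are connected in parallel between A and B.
Reduce the network between node 0 (A) and node 1 (B) by series/parallel combination:
  Rp1 = R1 ‖ R2 ‖ R3 (parallel, all between nodes 0 and 1) = 1/(1/200 + 1/10 + 1/1000) = 9.434 Ω
R_eq = 9.434 Ω

Final answer: 9.434 Ω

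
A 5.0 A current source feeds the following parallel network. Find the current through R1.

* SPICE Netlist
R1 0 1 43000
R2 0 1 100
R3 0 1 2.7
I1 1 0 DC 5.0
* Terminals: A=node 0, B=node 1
All resistors sit directly between nodes 0 and 1, so they are in parallel and share one voltage V; the full source current 5 A splits among them.
1/R_par = 1/43000 + 1/100 + 1/2.7 = 0.3804 S  =>  R_par = 2.629 Ω
V = I × R_par = 5 × 2.629 = 13.14 V
I_R1 = V/R1 = 13.14/43000 = 0.0003057 A

Final answer: 0.0003057 A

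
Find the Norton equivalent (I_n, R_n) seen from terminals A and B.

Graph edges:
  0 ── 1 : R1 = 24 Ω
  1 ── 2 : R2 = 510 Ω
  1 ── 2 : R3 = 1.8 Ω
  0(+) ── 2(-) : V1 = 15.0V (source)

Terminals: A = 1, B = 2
Find the Thévenin equivalent first; then I_n = V_th/R_th and R_n = R_th.
Step 1 — V_th is the open-circuit voltage V_A - V_B (nothing connected across the terminals).
Nodal analysis, taking node 2 as the 0 V reference.
Source V1 fixes V_0 = 15 V.
KCL at each unknown node (sum of currents leaving = 0; resistances in Ω):
  Node 1: (V_1 - 15)/24 + (V_1 - 0)/510 + (V_1 - 0)/1.8 = 0
Collecting terms: 0.5992 × V_1 = 0.625  =>  V_1 = 1.043 V
V_th = V_1 - V_2 = 1.043 - 0 = 1.043 V
Step 2 — R_th: zero the source — replace V1 by a short circuit (node 2 merges into node 0) — and find the resistance seen between A (node 1) and B (node 0).
Reduce the network between node 1 (A) and node 0 (B) by series/parallel combination:
  Rp1 = R1 ‖ R2 ‖ R3 (parallel, all between nodes 0 and 1) = 1/(1/24 + 1/510 + 1/1.8) = 1.669 Ω
R_th = 1.669 Ω
I_n = V_th/R_th = 1.043/1.669 = 0.625 A, and R_n = R_th = 1.669 Ω

Final answer: I_n = 0.625 A, R_n = 1.669 Ω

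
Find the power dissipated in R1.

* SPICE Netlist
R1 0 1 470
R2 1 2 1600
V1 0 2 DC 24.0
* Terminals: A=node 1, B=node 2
Nodal analysis, taking node 2 as the 0 V reference.
Source V1 fixes V_0 = 24 V.
KCL at each unknown node (sum of currents leaving = 0; resistances in Ω):
  Node 1: (V_1 - 24)/470 + (V_1 - 0)/1600 = 0
Collecting terms: 0.002753 × V_1 = 0.05106  =>  V_1 = 18.55 V
I_R1 = (V_0 - V_1)/R1 = (24 - 18.55)/470 = 0.01159 A
P_R1 = I_R1² × R1 = (0.01159)² × 470 = 0.06318 W

Final answer: 0.06318 W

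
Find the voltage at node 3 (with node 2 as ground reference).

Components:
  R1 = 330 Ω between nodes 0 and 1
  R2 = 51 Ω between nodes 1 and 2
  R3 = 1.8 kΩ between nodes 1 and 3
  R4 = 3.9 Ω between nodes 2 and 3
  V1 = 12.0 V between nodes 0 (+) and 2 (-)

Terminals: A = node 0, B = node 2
Nodal analysis, taking node 2 as the 0 V reference.
Source V1 fixes V_0 = 12 V.
KCL at each unknown node (sum of currents leaving = 0; resistances in Ω):
  Node 1: (V_1 - 12)/330 + (V_1 - 0)/51 + (V_1 - V_3)/1800 = 0
  Node 3: (V_3 - V_1)/1800 + (V_3 - 0)/3.9 = 0
Collecting terms (coefficients in siemens):
  0.02319·V_1 - 0.0005556·V_3 = 0.03636
  0.257·V_3 - 0.0005556·V_1 = 0
Determinant D = (0.02319)(0.257) - (-0.0005556)(-0.0005556) = 0.00596
V_1 = [(0.03636)(0.257) - (-0.0005556)(0)]/D = 1.568 V
V_3 = [(0.02319)(0) - (0.03636)(-0.0005556)]/D = 0.00339 V
The requested potential is V_3 = 0.00339 V.

Final answer: V_3 = 0.00339 V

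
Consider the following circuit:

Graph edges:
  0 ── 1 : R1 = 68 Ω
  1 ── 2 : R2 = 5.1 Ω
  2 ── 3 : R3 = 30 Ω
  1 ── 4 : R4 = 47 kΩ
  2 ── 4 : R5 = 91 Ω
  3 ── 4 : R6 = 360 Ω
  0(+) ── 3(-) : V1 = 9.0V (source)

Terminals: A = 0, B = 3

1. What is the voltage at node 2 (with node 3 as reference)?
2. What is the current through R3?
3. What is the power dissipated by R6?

Nodal analysis, taking node 3 as the 0 V reference.
Source V1 fixes V_0 = 9 V.
KCL at each unknown node (sum of currents leaving = 0; resistances in Ω):
  Node 1: (V_1 - 9)/68 + (V_1 - V_2)/5.1 + (V_1 - V_4)/47000 = 0
  Node 2: (V_2 - V_1)/5.1 + (V_2 - 0)/30 + (V_2 - V_4)/91 = 0
  Node 4: (V_4 - V_1)/47000 + (V_4 - V_2)/91 + (V_4 - 0)/360 = 0
Collecting terms (coefficients in siemens):
  0.2108·V_1 - 0.1961·V_2 - 0.00002128·V_4 = 0.1324
  0.2404·V_2 - 0.1961·V_1 - 0.01099·V_4 = 0
  0.01379·V_4 - 0.00002128·V_1 - 0.01099·V_2 = 0
Solving these 3 simultaneous equations (Gaussian elimination) gives:
  V_1 = 2.954 V, V_2 = 2.501 V, V_4 = 1.998 V
Part 1:
  Read off the nodal solution: V_2 = 2.501 V
Part 2:
  I_R3 = (V_2 - V_3)/R3 = (2.501 - 0)/30 = 0.08336 A
  Magnitude: I_R3 = 0.08336 A
Part 3:
  I_R6 = (V_3 - V_4)/R6 = (0 - 1.998)/360 = -0.005549 A
  P_R6 = I_R6² × R6 = (-0.005549)² × 360 = 0.01109 W

Final answers:
1. V_2 = 2.501 V
2. I_R3 = 0.08336 A
3. P_R6 = 0.01109 W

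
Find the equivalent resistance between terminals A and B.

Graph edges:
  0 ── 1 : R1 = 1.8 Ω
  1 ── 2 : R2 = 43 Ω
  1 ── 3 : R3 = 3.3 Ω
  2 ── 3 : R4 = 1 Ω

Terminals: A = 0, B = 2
Reduce the network between node 0 (A) and node 2 (B) by series/parallel combination:
  Rs1 = R3 + R4 (series, joined only at node 3) = 3.3 + 1 = 4.3 Ω
  Rp1 = R2 ‖ Rs1 (parallel, both between nodes 1 and 2) = 1/(1/43 + 1/4.3) = 3.909 Ω
  Rs2 = R1 + Rp1 (series, joined only at node 1) = 1.8 + 3.909 = 5.709 Ω
R_eq = 5.709 Ω

Final answer: 5.709 Ω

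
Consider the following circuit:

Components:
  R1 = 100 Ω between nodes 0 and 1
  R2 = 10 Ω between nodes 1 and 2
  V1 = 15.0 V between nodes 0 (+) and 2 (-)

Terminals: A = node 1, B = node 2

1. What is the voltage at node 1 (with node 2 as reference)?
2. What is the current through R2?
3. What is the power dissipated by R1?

Nodal analysis, taking node 2 as the 0 V reference.
Source V1 fixes V_0 = 15 V.
KCL at each unknown node (sum of currents leaving = 0; resistances in Ω):
  Node 1: (V_1 - 15)/100 + (V_1 - 0)/10 = 0
Collecting terms: 0.11 × V_1 = 0.15  =>  V_1 = 1.364 V
Part 1:
  Read off the nodal solution: V_1 = 1.364 V
Part 2:
  I_R2 = (V_1 - V_2)/R2 = (1.364 - 0)/10 = 0.1364 A
  Magnitude: I_R2 = 0.1364 A
Part 3:
  I_R1 = (V_0 - V_1)/R1 = (15 - 1.364)/100 = 0.1364 A
  P_R1 = I_R1² × R1 = (0.1364)² × 100 = 1.86 W

Final answers:
1. V_1 = 1.364 V
2. I_R2 = 0.1364 A
3. P_R1 = 1.86 W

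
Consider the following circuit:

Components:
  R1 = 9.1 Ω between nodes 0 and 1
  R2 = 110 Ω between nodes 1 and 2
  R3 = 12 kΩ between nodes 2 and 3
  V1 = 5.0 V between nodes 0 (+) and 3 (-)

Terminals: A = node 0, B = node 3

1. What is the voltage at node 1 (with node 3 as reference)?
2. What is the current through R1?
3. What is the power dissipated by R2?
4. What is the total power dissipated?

Nodal analysis, taking node 3 as the 0 V reference.
Source V1 fixes V_0 = 5 V.
KCL at each unknown node (sum of currents leaving = 0; resistances in Ω):
  Node 1: (V_1 - 5)/9.1 + (V_1 - V_2)/110 = 0
  Node 2: (V_2 - V_1)/110 + (V_2 - 0)/12000 = 0
Collecting terms (coefficients in siemens):
  0.119·V_1 - 0.009091·V_2 = 0.5495
  0.009174·V_2 - 0.009091·V_1 = 0
Determinant D = (0.119)(0.009174) - (-0.009091)(-0.009091) = 0.001009
V_1 = [(0.5495)(0.009174) - (-0.009091)(0)]/D = 4.996 V
V_2 = [(0.119)(0) - (0.5495)(-0.009091)]/D = 4.951 V
Part 1:
  Read off the nodal solution: V_1 = 4.996 V
Part 2:
  I_R1 = (V_0 - V_1)/R1 = (5 - 4.996)/9.1 = 0.0004126 A
  Magnitude: I_R1 = 0.0004126 A
Part 3:
  I_R2 = (V_1 - V_2)/R2 = (4.996 - 4.951)/110 = 0.0004126 A
  P_R2 = I_R2² × R2 = (0.0004126)² × 110 = 0.00001872 W
Part 4:
  Power in each resistor, P = (ΔV)²/R:
    P_R1 = (5 - 4.996)²/9.1 = 0.000001549 W
    P_R2 = (4.996 - 4.951)²/110 = 0.00001872 W
    P_R3 = (4.951 - 0)²/12000 = 0.002043 W
  P_total = P_R1 + P_R2 + P_R3 = 0.002063 W

Final answers:
1. V_1 = 4.996 V
2. I_R1 = 0.0004126 A
3. P_R2 = 1.872e-05 W
4. P_total = 0.002063 W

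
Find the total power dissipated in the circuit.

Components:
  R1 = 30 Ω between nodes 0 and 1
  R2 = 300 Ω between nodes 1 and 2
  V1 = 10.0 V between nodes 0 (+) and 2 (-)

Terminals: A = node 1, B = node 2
Nodal analysis, taking node 2 as the 0 V reference.
Source V1 fixes V_0 = 10 V.
KCL at each unknown node (sum of currents leaving = 0; resistances in Ω):
  Node 1: (V_1 - 10)/30 + (V_1 - 0)/300 = 0
Collecting terms: 0.03667 × V_1 = 0.3333  =>  V_1 = 9.091 V
Power in each resistor, P = (ΔV)²/R:
  P_R1 = (10 - 9.091)²/30 = 0.02755 W
  P_R2 = (9.091 - 0)²/300 = 0.2755 W
P_total = P_R1 + P_R2 = 0.303 W

Final answer: 0.303 W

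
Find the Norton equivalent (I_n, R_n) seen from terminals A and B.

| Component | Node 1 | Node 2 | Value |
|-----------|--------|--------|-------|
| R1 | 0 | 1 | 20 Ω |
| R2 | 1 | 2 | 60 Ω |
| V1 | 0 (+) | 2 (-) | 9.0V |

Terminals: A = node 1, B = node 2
Find the Thévenin equivalent first; then I_n = V_th/R_th and R_n = R_th.
Step 1 — V_th is the open-circuit voltage V_A - V_B (nothing connected across the terminals).
Nodal analysis, taking node 2 as the 0 V reference.
Source V1 fixes V_0 = 9 V.
KCL at each unknown node (sum of currents leaving = 0; resistances in Ω):
  Node 1: (V_1 - 9)/20 + (V_1 - 0)/60 = 0
Collecting terms: 0.06667 × V_1 = 0.45  =>  V_1 = 6.75 V
V_th = V_1 - V_2 = 6.75 - 0 = 6.75 V
Step 2 — R_th: zero the source — replace V1 by a short circuit (node 2 merges into node 0) — and find the resistance seen between A (node 1) and B (node 0).
Reduce the network between node 1 (A) and node 0 (B) by series/parallel combination:
  Rp1 = R1 ‖ R2 (parallel, both between nodes 0 and 1) = 1/(1/20 + 1/60) = 15 Ω
R_th = 15 Ω
I_n = V_th/R_th = 6.75/15 = 0.45 A, and R_n = R_th = 15 Ω

Final answer: I_n = 0.45 A, R_n = 15 Ω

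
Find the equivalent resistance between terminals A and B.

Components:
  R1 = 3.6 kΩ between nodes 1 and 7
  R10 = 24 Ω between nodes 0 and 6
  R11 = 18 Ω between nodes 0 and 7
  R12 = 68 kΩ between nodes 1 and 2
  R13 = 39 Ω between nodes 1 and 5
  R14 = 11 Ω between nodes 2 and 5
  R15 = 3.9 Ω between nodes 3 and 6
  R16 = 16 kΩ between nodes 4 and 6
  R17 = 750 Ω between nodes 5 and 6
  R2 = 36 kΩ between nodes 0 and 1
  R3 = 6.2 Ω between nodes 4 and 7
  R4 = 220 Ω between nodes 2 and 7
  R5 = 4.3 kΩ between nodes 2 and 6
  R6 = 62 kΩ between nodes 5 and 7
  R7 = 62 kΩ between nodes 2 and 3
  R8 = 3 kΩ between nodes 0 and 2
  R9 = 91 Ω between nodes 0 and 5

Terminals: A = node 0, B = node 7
The network is not a plain series/parallel combination. Inject a 1 A test current into terminal A (node 0) and return it from terminal B (node 7); then R_eq = V_A / (1 A).
Nodal analysis, taking node 7 as the 0 V reference.
Current source I_test pushes 1 A into node 0 and draws it out of node 7.
KCL at each unknown node (sum of currents leaving = 0; resistances in Ω):
  Node 0: (V_0 - V_1)/36000 + (V_0 - V_2)/3000 + (V_0 - V_5)/91 + (V_0 - V_6)/24 + (V_0 - 0)/18 - 1 = 0
  Node 1: (V_1 - V_0)/36000 + (V_1 - 0)/3600 + (V_1 - V_2)/68000 + (V_1 - V_5)/39 = 0
  Node 2: (V_2 - V_0)/3000 + (V_2 - V_1)/68000 + (V_2 - 0)/220 + (V_2 - V_6)/4300 + (V_2 - V_3)/62000 + (V_2 - V_5)/11 = 0
  Node 3: (V_3 - V_2)/62000 + (V_3 - V_6)/3.9 = 0
  Node 4: (V_4 - 0)/6.2 + (V_4 - V_6)/16000 = 0
  Node 5: (V_5 - V_0)/91 + (V_5 - V_1)/39 + (V_5 - V_2)/11 + (V_5 - 0)/62000 + (V_5 - V_6)/750 = 0
  Node 6: (V_6 - V_0)/24 + (V_6 - V_2)/4300 + (V_6 - V_3)/3.9 + (V_6 - V_4)/16000 + (V_6 - V_5)/750 = 0
Collecting terms (coefficients in siemens):
  0.1086·V_0 - 0.00002778·V_1 - 0.0003333·V_2 - 0.01099·V_5 - 0.04167·V_6 = 1
  0.02596·V_1 - 0.00002778·V_0 - 0.00001471·V_2 - 0.02564·V_5 = 0
  0.09605·V_2 - 0.0003333·V_0 - 0.00001471·V_1 - 0.00001613·V_3 - 0.09091·V_5 - 0.0002326·V_6 = 0
  0.2564·V_3 - 0.00001613·V_2 - 0.2564·V_6 = 0
  0.1614·V_4 - 0.0000625·V_6 = 0
  0.1289·V_5 - 0.01099·V_0 - 0.02564·V_1 - 0.09091·V_2 - 0.001333·V_6 = 0
  0.2997·V_6 - 0.04167·V_0 - 0.0002326·V_2 - 0.2564·V_3 - 0.0000625·V_4 - 0.001333·V_5 = 0
Solving these 7 simultaneous equations (Gaussian elimination) gives:
  V_0 = 16.94 V, V_1 = 12.35 V, V_2 = 11.91 V, V_3 = 16.75 V
  V_4 = 0.006488 V, V_5 = 12.48 V, V_6 = 16.75 V
R_eq = V_0 / 1 A = 16.94 Ω

Final answer: 16.94 Ω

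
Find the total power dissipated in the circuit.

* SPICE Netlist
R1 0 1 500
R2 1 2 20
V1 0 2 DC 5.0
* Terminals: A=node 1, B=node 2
Nodal analysis, taking node 2 as the 0 V reference.
Source V1 fixes V_0 = 5 V.
KCL at each unknown node (sum of currents leaving = 0; resistances in Ω):
  Node 1: (V_1 - 5)/500 + (V_1 - 0)/20 = 0
Collecting terms: 0.052 × V_1 = 0.01  =>  V_1 = 0.1923 V
Power in each resistor, P = (ΔV)²/R:
  P_R1 = (5 - 0.1923)²/500 = 0.04623 W
  P_R2 = (0.1923 - 0)²/20 = 0.001849 W
P_total = P_R1 + P_R2 = 0.04808 W

Final answer: 0.04808 W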